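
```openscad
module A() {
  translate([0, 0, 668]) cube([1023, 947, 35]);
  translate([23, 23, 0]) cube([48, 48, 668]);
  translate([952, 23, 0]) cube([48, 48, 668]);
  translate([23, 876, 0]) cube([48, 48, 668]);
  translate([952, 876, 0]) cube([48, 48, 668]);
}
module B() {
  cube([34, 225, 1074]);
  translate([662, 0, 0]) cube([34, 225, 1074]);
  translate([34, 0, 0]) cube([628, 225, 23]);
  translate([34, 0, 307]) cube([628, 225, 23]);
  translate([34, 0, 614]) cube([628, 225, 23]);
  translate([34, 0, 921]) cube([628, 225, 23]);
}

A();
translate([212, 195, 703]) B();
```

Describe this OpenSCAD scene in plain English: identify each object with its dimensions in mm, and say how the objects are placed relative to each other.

A is a rectangular dining table. The top is 1023×947×35 mm with its upper surface at z = 703 mm. It stands on four 48×48 mm square legs, each inset 23 mm from the nearest pair of top edges, running from the floor to the underside of the top.

B is an open bookshelf. Two side panels, each 34 mm thick, 225 mm deep and 1074 mm tall, stand 696 mm apart (outside-to-outside). Between them sit 4 shelves, each 23 mm thick and 225 mm deep, spanning the full gap between the sides. The bottom shelf rests on the floor (its underside at z = 0) and the clear gap between one shelf's top and the next shelf's underside is 284 mm.

The bookshelf is on top of the table.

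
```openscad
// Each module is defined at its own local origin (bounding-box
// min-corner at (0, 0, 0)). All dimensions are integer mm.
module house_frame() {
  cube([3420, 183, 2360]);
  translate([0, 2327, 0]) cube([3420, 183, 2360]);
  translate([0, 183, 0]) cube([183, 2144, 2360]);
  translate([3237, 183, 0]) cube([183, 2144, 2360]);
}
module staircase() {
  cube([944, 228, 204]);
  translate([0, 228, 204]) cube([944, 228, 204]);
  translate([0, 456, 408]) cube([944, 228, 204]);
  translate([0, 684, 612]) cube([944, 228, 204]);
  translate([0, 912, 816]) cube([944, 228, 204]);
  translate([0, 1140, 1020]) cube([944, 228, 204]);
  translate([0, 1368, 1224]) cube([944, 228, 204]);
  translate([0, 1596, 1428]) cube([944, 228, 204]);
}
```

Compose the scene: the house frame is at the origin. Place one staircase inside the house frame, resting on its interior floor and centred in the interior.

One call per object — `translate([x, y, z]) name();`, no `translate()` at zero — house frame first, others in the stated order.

house_frame();
translate([1238, 343, 0]) staircase();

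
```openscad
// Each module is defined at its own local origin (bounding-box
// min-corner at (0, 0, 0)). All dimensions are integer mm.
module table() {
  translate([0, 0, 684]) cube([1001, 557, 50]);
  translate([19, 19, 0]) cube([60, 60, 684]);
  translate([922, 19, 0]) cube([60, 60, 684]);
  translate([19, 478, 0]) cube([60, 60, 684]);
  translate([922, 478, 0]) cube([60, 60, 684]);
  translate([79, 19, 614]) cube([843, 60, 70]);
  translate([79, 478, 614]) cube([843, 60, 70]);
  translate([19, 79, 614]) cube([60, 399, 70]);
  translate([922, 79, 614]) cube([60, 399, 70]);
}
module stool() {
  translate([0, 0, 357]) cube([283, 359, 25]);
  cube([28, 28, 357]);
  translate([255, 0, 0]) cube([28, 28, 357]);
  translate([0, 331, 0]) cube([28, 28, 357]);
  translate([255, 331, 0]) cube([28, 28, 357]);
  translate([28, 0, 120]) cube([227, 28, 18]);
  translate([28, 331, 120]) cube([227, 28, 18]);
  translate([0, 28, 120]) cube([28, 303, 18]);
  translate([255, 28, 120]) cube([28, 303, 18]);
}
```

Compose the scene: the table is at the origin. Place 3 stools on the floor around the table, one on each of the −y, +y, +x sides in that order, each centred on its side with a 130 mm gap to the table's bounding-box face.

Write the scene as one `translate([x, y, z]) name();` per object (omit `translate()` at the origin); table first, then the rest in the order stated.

table();
translate([359, -489, 0]) stool();
translate([359, 687, 0]) stool();
translate([1131, 99, 0]) stool();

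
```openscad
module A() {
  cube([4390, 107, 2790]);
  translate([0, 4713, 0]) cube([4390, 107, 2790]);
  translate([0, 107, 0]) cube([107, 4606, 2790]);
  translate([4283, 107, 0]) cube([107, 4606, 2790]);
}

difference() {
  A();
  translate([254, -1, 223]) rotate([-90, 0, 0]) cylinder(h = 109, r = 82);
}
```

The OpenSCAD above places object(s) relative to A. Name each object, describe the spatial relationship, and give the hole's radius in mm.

A is a house frame. The house frame has a circular hole through its front wall. The hole's radius is 82 mm.

The subtracted cylinder has r = 82 mm.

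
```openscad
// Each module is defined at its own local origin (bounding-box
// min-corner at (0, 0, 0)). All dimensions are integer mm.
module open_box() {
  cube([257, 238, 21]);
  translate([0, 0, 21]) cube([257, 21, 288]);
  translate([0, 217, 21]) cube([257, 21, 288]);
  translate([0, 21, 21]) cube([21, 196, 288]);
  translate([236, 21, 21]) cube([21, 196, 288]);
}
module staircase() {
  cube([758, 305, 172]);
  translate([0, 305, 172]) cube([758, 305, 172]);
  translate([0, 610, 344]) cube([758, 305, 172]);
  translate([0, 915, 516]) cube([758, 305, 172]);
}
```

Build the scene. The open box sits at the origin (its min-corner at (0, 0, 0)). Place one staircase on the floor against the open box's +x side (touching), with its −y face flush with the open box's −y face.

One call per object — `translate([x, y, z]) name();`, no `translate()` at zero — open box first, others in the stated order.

open_box();
translate([257, 0, 0]) staircase();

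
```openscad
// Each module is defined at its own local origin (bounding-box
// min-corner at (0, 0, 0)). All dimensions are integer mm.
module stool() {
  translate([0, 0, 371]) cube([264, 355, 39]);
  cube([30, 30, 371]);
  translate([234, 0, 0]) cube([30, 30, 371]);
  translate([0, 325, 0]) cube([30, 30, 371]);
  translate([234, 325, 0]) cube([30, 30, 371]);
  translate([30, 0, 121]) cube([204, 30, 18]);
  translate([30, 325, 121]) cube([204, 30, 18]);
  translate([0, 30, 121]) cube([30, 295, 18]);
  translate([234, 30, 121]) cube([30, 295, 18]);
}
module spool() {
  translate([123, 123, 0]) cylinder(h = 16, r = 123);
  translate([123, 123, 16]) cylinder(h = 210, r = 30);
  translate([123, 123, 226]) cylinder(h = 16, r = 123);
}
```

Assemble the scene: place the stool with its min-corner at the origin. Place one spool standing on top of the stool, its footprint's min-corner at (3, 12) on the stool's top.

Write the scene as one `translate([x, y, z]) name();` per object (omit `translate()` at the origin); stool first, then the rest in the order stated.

stool();
translate([3, 12, 410]) spool();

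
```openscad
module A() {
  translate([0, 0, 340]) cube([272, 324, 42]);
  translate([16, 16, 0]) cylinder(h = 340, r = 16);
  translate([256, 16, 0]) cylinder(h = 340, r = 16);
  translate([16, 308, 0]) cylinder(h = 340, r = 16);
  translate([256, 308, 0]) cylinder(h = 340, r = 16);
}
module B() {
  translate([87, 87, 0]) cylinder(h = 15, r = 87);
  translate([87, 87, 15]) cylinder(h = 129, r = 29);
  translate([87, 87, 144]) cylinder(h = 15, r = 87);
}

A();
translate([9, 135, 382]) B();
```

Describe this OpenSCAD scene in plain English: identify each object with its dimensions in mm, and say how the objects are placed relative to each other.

A is a simple wooden stool: a rectangular seat 272 mm (x) by 324 mm (y), 42 mm thick, top face at z = 382 mm, on four round legs, each 32 mm in diameter. The legs rest on z = 0, each leg's axis is inset half a diameter from the nearest pair of seat edges (so the leg's bounding box is flush with the corner).

B is a spool: two coaxial disc flanges of radius 87 mm and thickness 15 mm, joined by a core cylinder of radius 29 mm and height 129 mm. The lower flange rests on z = 0 and the three cylinders share a vertical axis.

The spool is on top of the stool.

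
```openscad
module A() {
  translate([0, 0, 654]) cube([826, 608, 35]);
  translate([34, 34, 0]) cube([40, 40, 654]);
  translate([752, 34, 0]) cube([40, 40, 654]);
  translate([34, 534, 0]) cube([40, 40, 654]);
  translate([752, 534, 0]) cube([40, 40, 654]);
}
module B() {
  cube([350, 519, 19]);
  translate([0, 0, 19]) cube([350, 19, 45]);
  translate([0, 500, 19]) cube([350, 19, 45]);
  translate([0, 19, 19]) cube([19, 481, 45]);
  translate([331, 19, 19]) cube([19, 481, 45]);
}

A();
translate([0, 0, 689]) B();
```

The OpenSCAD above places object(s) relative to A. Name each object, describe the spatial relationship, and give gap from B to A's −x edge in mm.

A is a table. B is an open box. The open box is on top of the table. The gap from the open box to the table's −x edge is 0 mm.

The open box's min-x is at 0; the table's min-x is 0; gap = 0 mm.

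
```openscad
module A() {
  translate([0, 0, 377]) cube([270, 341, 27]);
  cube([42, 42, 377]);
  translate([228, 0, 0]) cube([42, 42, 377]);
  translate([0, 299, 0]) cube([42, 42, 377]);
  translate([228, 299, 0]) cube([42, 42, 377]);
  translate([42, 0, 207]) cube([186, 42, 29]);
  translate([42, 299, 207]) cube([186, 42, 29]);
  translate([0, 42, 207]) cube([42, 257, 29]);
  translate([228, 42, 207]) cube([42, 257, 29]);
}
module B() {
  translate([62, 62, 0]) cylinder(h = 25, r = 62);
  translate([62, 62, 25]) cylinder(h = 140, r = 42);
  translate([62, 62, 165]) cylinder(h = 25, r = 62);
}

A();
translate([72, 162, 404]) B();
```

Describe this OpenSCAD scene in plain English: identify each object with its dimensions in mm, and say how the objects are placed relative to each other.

A is a four-legged stool. The seat is a 270×341×27 mm slab whose top surface is at z = 404 mm; four square legs, each 42×42 mm in cross-section, run from the floor (z = 0) to the underside of the seat, each flush with a corner of the seat. Four stretchers, 42 mm wide and 29 mm tall, connect adjacent legs with their undersides at z = 207 mm, each running between the inner faces of the legs it joins and aligned with the legs' outer faces on the other axis.

B is a spool: two coaxial disc flanges of radius 62 mm and thickness 25 mm, joined by a core cylinder of radius 42 mm and height 140 mm. The lower flange rests on z = 0 and the three cylinders share a vertical axis.

The spool is on top of the stool.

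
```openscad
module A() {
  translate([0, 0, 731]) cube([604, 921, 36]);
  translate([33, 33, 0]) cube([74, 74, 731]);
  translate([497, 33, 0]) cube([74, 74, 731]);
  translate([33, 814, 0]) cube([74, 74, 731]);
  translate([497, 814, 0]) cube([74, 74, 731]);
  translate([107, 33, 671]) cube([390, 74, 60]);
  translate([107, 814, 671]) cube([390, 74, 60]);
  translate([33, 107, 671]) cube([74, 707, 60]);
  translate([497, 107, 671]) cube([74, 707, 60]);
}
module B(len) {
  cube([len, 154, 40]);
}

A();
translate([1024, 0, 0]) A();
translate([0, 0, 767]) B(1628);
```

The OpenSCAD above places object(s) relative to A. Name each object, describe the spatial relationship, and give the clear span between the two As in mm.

A is a table. B is a beam. A beam spans the tops of two tables. The clear span between the two tables is 420 mm.

Second table starts at x = 1024; first ends at x = 604; clear span = 1024 − 604 = 420 mm.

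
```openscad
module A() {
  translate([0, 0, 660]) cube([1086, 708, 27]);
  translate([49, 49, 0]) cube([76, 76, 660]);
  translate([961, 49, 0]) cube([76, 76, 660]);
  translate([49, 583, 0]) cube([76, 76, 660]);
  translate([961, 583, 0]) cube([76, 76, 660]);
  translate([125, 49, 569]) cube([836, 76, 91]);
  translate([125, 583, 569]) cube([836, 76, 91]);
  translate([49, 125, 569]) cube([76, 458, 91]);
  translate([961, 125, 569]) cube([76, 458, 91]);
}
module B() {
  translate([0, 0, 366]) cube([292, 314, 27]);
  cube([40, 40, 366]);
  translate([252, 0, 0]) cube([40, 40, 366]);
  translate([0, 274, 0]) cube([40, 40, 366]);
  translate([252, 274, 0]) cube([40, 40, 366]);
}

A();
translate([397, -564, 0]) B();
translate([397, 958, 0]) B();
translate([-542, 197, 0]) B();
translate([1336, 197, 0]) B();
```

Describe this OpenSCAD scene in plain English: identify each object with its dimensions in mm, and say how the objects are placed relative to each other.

A is a rectangular dining table. The top is 1086×708×27 mm with its upper surface at z = 687 mm. It stands on four 76×76 mm square legs, each inset 49 mm from the nearest pair of top edges, running from the floor to the underside of the top. Four apron rails, 76 mm thick and 91 mm tall, run between adjacent legs with their top edges flush with the underside of the top and their outer faces flush with the legs' outer faces.

B is a four-legged stool. The seat is a 292×314×27 mm slab whose top surface is at z = 393 mm; four square legs, each 40×40 mm in cross-section, run from the floor (z = 0) to the underside of the seat, each flush with a corner of the seat.

Four stools sit around the table at the −y, +y, −x, +x sides.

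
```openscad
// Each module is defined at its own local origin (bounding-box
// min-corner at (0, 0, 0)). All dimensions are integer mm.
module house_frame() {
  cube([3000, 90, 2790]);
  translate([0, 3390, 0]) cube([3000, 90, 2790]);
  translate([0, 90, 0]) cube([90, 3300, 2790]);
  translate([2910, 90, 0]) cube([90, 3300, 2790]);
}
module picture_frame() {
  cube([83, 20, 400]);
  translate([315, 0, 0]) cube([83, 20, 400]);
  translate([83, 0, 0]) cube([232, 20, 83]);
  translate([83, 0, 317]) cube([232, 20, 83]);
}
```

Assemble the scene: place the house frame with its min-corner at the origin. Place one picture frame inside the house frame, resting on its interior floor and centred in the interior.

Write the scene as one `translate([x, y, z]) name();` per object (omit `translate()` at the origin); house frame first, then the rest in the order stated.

house_frame();
translate([1301, 1730, 0]) picture_frame();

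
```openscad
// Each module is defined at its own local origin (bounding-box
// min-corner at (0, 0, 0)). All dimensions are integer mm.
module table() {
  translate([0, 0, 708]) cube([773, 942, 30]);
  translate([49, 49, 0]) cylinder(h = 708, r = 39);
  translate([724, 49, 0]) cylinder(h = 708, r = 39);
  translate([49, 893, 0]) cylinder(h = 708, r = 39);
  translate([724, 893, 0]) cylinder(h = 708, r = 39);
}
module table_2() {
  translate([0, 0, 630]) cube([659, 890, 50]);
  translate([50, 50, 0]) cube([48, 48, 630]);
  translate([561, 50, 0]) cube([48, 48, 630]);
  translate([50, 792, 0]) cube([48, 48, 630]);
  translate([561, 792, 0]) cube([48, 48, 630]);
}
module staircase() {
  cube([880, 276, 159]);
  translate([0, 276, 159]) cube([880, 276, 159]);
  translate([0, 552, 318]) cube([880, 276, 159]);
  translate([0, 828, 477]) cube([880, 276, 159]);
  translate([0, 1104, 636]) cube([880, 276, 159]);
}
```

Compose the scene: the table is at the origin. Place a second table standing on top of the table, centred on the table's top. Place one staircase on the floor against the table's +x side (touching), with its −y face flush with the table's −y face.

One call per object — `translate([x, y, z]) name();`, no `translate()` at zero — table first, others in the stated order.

table();
translate([57, 26, 738]) table_2();
translate([773, 0, 0]) staircase();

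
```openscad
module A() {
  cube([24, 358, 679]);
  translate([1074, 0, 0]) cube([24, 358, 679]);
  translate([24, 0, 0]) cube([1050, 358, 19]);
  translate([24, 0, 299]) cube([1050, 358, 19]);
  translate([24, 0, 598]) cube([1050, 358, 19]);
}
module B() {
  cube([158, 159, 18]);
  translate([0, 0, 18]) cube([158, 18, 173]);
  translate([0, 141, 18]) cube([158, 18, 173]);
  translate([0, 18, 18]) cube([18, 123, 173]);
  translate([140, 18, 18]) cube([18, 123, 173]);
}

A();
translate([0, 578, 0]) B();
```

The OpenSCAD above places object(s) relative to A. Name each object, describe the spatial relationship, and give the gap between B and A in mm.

A is a bookshelf. B is an open box. The open box is on the floor beside the bookshelf on its +y side. The gap between the open box and the bookshelf is 220 mm.

The open box's nearest face is 220 mm from the bookshelf's +y face.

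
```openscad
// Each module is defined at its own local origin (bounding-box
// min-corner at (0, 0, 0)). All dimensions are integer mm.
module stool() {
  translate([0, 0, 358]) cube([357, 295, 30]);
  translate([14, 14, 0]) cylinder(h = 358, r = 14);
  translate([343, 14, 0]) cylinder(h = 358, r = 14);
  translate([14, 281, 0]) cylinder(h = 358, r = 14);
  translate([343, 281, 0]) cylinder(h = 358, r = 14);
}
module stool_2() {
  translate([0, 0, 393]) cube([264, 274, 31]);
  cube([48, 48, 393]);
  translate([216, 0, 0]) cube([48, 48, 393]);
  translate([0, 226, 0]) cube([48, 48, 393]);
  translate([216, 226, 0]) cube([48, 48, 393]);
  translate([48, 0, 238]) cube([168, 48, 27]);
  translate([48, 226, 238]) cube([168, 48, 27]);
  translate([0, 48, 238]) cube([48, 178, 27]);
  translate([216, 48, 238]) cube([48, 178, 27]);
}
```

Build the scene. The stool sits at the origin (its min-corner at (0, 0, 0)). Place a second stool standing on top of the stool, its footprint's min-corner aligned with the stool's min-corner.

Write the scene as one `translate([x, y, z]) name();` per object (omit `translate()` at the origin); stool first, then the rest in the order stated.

stool();
translate([0, 0, 388]) stool_2();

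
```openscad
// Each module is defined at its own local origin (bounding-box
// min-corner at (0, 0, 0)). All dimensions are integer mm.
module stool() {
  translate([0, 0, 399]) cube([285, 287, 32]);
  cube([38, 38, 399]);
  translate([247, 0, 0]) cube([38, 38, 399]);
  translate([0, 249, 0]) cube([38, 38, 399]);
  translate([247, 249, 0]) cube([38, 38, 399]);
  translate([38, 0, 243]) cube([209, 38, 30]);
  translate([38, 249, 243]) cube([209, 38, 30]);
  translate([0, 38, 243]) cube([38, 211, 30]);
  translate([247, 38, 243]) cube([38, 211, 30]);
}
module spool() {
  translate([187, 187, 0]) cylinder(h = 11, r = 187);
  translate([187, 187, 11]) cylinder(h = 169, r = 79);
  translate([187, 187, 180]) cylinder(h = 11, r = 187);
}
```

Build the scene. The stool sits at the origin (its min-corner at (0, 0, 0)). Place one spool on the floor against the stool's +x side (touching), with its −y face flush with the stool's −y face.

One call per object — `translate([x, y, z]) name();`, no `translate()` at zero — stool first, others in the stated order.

stool();
translate([285, 0, 0]) spool();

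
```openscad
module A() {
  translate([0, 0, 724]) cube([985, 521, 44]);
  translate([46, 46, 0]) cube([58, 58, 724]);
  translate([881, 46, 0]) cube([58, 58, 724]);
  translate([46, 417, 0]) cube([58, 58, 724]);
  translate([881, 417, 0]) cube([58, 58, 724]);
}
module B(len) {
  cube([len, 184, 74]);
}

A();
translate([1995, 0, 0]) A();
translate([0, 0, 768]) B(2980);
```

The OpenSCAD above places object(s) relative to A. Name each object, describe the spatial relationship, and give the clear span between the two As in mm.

A is a table. B is a beam. A beam spans the tops of two tables. The clear span between the two tables is 1010 mm.

Second table starts at x = 1995; first ends at x = 985; clear span = 1995 − 985 = 1010 mm.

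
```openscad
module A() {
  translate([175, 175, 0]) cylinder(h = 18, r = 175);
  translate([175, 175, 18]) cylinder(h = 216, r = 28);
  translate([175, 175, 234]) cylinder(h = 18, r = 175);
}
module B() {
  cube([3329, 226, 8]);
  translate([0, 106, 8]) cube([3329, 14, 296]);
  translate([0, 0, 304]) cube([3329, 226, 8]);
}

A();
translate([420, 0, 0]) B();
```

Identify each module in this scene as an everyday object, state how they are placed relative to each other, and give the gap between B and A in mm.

A is a spool. B is an I-beam. The I-beam is on the floor beside the spool on its +x side. The gap between the I-beam and the spool is 70 mm.

The I-beam's nearest face is 70 mm from the spool's +x face.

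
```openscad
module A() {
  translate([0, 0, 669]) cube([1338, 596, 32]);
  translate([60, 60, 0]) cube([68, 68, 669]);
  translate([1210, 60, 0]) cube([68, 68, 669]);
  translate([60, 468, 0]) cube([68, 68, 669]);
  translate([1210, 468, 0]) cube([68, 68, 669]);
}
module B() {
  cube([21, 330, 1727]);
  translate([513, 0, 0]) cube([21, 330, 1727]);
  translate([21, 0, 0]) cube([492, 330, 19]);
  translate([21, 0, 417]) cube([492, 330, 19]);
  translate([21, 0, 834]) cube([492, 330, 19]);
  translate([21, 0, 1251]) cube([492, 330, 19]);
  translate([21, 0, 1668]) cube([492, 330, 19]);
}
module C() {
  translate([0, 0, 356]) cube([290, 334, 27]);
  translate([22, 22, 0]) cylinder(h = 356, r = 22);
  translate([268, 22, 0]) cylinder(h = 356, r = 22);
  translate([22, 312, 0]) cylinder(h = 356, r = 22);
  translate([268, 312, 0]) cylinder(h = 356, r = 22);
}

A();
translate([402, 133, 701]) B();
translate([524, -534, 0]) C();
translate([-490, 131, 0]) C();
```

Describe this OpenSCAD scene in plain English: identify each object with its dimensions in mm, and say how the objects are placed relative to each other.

A is a table with a 1338×596 mm rectangular top, 32 mm thick, top surface at z = 701 mm, supported by four 68×68 mm square legs, each inset 60 mm from the nearest pair of top edges, running from the floor.

B is a bookshelf 534 mm wide overall, 330 mm deep and 1727 mm tall. The two sides are 21 mm thick vertical panels. 5 horizontal shelves of 19 mm thickness span between the inner faces of the sides; the lowest shelf sits on the floor and shelves are stacked with a clear vertical gap of 398 mm between each pair.

C is a four-legged stool. The seat is 290×334 mm, 27 mm thick, top at z = 383 mm. It stands on four round legs, each 44 mm in diameter, from z = 0 to the seat underside, each leg's axis is inset half a diameter from the nearest pair of seat edges (so the leg's bounding box is flush with the corner).

The bookshelf is on top of the table, centred. Two stools sit around the table at the −y, −x sides.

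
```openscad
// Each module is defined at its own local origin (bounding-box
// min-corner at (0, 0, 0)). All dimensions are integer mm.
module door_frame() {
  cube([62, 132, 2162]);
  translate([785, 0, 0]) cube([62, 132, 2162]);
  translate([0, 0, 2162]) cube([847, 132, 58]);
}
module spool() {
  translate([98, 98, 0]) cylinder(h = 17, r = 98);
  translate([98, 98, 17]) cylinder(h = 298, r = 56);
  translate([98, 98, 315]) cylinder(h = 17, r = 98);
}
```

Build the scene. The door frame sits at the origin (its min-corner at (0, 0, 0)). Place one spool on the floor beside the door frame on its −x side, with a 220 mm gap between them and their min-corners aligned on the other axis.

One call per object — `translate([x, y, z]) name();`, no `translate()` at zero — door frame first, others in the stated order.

door_frame();
translate([-416, 0, 0]) spool();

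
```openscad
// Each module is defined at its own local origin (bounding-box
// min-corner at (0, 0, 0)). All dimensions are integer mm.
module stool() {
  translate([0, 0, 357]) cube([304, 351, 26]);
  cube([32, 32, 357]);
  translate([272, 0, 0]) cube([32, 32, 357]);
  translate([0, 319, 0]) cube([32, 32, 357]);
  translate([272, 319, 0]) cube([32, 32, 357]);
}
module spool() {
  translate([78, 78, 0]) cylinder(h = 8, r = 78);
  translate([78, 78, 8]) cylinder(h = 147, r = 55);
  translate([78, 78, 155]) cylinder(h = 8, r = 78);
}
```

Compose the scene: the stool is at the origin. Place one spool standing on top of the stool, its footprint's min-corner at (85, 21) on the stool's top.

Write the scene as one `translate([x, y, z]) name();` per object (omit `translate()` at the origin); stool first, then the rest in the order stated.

stool();
translate([85, 21, 383]) spool();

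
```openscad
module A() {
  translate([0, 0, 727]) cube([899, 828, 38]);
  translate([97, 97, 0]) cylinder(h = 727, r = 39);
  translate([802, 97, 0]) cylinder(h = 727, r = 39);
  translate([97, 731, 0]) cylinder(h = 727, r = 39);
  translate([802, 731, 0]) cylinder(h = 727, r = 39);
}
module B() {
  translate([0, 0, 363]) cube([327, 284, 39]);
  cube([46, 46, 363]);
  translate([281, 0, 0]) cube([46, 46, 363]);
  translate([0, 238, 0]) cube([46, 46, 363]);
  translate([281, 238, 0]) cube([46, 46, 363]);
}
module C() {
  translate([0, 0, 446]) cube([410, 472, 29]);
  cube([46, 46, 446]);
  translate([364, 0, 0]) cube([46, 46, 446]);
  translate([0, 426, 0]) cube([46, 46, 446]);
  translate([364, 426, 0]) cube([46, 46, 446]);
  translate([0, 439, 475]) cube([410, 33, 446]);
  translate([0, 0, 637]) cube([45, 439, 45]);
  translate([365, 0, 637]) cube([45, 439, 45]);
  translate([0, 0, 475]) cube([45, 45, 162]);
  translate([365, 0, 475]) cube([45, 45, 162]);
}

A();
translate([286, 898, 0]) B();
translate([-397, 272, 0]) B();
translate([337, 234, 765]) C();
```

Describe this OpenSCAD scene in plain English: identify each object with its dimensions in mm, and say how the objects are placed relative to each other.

A is a table with a 899×828 mm rectangular top, 38 mm thick, top surface at z = 765 mm, supported by four round legs of 78 mm diameter, each leg's bounding box inset 58 mm from the nearest pair of top edges, running from the floor.

B is a simple wooden stool: a rectangular seat 327 mm (x) by 284 mm (y), 39 mm thick, top face at z = 402 mm, on four square legs, each 46×46 mm in cross-section. The legs rest on z = 0, each flush with a corner of the seat.

C is a chair: 410×472 mm seat, 29 mm thick, top at z = 475 mm, on four 46 mm square corner legs flush with the seat edges. A 33 mm thick backrest slab spans the full seat width, extending 446 mm above the seat top, its back face flush with the seat's +y edge. Two armrests of 45×45 mm section run along each side from the seat's front edge to the front of the backrest, top faces 207 mm above the seat top and outer faces flush with the seat's x-edges; a 45×45 mm post under the front of each armrest stands on the seat at the front corner.

Two stools sit around the table at the +y, −x sides. The chair is on top of the table.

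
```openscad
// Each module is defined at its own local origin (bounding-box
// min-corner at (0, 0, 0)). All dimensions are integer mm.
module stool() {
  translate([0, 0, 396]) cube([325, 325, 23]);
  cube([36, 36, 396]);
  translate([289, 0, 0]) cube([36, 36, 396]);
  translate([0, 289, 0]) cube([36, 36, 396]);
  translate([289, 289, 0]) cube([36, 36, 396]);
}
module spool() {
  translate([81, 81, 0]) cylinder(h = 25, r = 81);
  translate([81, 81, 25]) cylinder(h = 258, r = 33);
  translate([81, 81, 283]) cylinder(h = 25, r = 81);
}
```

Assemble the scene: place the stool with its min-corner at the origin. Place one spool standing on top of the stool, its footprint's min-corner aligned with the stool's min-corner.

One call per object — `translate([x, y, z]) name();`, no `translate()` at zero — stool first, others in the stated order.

stool();
translate([0, 0, 419]) spool();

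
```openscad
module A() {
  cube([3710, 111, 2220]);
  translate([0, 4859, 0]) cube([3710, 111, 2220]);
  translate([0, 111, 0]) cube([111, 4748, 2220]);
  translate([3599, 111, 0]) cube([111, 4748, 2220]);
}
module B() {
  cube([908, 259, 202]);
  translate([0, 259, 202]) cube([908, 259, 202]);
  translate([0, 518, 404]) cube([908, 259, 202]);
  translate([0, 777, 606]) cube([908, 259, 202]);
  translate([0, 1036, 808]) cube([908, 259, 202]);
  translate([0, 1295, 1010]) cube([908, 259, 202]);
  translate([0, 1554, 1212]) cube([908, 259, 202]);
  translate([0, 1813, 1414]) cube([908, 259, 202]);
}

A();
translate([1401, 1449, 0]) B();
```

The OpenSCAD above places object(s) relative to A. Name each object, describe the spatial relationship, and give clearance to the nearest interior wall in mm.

A is a house frame. B is a staircase. The staircase sits inside the house frame, centred. The clearance to the nearest interior wall is 1290 mm.

Clearances: x = 1290, y = 1338; minimum 1290 mm.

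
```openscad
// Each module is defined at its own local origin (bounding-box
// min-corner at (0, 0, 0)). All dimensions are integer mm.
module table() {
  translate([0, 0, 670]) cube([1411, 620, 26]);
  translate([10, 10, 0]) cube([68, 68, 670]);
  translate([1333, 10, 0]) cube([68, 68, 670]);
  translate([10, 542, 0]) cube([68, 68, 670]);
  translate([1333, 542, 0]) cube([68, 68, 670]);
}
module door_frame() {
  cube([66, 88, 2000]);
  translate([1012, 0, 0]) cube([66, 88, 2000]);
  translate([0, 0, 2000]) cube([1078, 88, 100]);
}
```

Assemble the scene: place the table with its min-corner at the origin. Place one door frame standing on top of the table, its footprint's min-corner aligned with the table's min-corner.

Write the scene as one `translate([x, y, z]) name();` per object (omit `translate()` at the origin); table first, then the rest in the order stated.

table();
translate([0, 0, 696]) door_frame();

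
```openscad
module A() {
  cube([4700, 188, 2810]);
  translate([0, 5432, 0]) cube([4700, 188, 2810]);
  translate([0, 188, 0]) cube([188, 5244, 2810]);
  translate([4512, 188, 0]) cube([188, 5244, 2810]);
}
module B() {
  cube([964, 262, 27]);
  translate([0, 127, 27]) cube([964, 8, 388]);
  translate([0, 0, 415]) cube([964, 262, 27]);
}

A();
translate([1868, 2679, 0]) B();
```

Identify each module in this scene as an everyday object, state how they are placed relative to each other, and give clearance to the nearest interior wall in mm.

A is a house frame. B is an I-beam. The I-beam sits inside the house frame, centred. The clearance to the nearest interior wall is 1680 mm.

Clearances: x = 1680, y = 2491; minimum 1680 mm.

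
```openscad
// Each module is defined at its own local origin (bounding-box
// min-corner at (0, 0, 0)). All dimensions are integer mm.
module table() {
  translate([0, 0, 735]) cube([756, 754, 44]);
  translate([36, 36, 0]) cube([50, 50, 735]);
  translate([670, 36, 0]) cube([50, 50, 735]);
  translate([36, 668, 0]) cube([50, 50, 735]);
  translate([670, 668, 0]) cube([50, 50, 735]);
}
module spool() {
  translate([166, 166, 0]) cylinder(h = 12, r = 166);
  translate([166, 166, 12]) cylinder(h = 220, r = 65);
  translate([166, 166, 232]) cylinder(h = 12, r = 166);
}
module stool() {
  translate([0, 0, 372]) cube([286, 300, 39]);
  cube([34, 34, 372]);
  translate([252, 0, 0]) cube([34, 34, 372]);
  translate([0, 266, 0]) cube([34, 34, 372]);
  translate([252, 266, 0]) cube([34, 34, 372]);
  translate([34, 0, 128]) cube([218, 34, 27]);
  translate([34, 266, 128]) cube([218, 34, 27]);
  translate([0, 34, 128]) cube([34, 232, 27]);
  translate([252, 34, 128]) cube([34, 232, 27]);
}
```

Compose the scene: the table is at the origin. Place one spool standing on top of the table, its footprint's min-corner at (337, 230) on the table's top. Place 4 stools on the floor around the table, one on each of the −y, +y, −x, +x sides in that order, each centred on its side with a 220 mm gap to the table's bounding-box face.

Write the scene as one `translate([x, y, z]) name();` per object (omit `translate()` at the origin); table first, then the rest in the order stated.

table();
translate([337, 230, 779]) spool();
translate([235, -520, 0]) stool();
translate([235, 974, 0]) stool();
translate([-506, 227, 0]) stool();
translate([976, 227, 0]) stool();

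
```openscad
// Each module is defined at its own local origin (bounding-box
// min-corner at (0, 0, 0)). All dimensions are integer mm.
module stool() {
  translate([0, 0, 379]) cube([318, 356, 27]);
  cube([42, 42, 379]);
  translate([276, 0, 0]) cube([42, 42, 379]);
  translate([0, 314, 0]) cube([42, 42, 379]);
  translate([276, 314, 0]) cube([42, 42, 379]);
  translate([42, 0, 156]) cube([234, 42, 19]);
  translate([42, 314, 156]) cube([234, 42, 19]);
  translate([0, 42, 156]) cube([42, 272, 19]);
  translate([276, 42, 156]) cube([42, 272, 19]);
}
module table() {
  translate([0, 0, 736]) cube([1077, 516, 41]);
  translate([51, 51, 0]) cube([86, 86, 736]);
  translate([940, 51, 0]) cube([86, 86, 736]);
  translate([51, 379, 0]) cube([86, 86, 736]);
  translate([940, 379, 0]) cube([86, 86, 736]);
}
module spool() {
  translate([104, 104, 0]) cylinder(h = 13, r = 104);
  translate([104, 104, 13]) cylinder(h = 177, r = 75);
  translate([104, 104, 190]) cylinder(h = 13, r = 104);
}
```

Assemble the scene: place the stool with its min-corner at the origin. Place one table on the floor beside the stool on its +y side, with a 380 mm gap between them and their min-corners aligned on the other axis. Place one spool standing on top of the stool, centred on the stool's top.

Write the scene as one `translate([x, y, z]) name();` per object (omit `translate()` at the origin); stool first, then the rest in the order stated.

stool();
translate([0, 736, 0]) table();
translate([55, 74, 406]) spool();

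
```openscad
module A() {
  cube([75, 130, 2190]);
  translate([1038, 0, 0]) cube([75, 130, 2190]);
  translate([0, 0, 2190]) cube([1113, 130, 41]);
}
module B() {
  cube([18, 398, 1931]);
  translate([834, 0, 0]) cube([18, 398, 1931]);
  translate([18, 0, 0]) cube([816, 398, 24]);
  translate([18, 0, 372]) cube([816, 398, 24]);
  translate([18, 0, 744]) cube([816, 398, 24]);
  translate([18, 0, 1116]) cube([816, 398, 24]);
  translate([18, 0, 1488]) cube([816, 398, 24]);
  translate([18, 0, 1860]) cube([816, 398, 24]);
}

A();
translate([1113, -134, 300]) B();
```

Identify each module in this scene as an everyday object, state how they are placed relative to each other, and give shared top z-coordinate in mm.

Both tops at z = 2231 mm.

A is a door frame. B is a bookshelf. The bookshelf is beside the door frame with their tops flush at z = 2231. The shared top z-coordinate is 2231 mm.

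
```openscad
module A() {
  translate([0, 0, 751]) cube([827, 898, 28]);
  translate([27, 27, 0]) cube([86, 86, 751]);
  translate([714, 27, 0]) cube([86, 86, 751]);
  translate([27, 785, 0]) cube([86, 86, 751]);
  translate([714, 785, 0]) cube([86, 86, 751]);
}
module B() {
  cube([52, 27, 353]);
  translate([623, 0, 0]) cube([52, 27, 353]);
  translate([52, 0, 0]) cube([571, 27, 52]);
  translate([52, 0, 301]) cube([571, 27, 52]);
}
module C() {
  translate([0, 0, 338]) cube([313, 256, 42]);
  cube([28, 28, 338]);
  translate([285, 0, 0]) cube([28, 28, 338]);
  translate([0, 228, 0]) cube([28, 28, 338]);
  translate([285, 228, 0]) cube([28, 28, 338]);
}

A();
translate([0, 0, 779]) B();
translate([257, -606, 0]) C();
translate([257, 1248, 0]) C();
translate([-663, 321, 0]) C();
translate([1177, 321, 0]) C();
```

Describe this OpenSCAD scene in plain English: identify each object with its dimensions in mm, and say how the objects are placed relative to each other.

A is a table with a 827×898 mm rectangular top, 28 mm thick, top surface at z = 779 mm, supported by four 86×86 mm square legs, each inset 27 mm from the nearest pair of top edges, running from the floor.

B is a rectangular picture frame lying in the x–z plane (depth along y). The opening is 571 mm wide (x) by 249 mm tall (z), surrounded by a border 52 mm wide on all four sides. The frame is 27 mm deep and is made of two full-height vertical stiles with two horizontal rails fitted between them.

C is a four-legged stool. The seat is a 313×256×42 mm slab whose top surface is at z = 380 mm; four square legs, each 28×28 mm in cross-section, run from the floor (z = 0) to the underside of the seat, each flush with a corner of the seat.

The picture frame is on top of the table. Four stools sit around the table at the −y, +y, −x, +x sides.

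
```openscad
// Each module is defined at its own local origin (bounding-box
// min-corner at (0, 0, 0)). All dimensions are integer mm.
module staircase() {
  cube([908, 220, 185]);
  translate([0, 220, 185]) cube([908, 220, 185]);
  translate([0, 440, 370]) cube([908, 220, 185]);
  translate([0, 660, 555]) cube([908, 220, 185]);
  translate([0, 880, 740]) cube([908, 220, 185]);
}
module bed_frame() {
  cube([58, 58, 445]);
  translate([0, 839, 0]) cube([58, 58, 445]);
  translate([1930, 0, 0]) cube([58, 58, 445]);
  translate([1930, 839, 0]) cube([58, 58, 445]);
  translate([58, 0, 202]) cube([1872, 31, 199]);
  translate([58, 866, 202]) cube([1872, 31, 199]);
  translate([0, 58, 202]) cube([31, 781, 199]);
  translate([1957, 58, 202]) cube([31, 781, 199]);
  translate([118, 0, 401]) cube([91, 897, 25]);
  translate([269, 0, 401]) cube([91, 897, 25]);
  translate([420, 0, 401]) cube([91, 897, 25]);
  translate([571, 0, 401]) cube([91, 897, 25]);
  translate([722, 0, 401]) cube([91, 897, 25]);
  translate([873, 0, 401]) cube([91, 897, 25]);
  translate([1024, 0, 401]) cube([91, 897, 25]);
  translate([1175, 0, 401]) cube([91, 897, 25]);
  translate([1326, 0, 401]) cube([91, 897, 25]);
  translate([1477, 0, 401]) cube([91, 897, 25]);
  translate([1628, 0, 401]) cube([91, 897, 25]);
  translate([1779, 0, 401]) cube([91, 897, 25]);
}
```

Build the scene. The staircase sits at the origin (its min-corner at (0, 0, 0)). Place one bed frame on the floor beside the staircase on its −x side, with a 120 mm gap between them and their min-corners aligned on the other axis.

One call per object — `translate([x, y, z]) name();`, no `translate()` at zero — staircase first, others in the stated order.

staircase();
translate([-2108, 0, 0]) bed_frame();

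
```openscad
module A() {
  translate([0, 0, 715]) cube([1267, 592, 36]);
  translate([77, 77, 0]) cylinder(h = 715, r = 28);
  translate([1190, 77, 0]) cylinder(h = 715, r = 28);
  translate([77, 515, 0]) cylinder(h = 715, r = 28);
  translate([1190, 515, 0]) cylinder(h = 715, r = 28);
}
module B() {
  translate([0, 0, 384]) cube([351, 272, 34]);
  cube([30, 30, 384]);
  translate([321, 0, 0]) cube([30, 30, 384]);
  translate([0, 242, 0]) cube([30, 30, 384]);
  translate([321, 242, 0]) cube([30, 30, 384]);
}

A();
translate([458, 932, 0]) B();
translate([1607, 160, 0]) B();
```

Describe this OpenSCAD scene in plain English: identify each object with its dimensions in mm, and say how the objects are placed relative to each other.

A is a table with a 1267×592 mm rectangular top, 36 mm thick, top surface at z = 751 mm, supported by four round legs of 56 mm diameter, each leg's bounding box inset 49 mm from the nearest pair of top edges, running from the floor.

B is a simple wooden stool: a rectangular seat 351 mm (x) by 272 mm (y), 34 mm thick, top face at z = 418 mm, on four square legs, each 30×30 mm in cross-section. The legs rest on z = 0, each flush with a corner of the seat.

Two stools sit around the table at the +y, +x sides.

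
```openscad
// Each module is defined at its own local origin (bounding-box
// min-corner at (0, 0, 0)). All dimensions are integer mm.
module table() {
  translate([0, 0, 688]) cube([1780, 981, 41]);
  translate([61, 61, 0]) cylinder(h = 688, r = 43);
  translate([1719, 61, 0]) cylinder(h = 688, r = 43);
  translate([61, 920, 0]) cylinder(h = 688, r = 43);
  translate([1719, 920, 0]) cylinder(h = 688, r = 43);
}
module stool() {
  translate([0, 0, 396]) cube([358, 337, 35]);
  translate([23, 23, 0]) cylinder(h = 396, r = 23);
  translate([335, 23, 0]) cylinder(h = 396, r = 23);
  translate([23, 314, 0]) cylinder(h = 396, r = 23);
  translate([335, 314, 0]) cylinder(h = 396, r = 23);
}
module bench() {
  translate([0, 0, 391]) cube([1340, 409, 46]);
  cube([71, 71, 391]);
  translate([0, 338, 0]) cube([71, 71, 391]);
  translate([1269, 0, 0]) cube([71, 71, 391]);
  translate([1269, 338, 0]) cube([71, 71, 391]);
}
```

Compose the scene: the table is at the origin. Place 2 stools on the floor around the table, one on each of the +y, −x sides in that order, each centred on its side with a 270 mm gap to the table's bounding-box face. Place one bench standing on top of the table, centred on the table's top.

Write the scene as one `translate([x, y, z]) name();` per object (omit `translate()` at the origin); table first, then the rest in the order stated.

table();
translate([711, 1251, 0]) stool();
translate([-628, 322, 0]) stool();
translate([220, 286, 729]) bench();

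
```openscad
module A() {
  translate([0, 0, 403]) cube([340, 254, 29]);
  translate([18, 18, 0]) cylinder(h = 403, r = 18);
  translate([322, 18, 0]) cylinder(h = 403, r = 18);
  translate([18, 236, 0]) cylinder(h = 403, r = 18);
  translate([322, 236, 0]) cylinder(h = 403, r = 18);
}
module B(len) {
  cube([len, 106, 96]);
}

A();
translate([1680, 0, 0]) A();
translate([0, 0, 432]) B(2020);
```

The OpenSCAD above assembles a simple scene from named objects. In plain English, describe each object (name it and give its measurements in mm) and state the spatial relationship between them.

A is a four-legged stool. The seat is 340×254 mm, 29 mm thick, top at z = 432 mm. It stands on four round legs, each 36 mm in diameter, from z = 0 to the seat underside, each leg's axis is inset half a diameter from the nearest pair of seat edges (so the leg's bounding box is flush with the corner).

B is a rectangular beam 2020 mm long (x), 106 mm deep (y), 96 mm thick (z).

The beam spans the tops of two stools placed 1340 mm apart, resting at z = 432 mm.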